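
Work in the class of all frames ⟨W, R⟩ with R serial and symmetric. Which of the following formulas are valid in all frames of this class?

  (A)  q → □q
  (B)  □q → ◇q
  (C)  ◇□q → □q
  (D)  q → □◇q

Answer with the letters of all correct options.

B, D

(A) q → □q (equivalent to ◇p→p) corresponds to R being a subset of the identity. Such an R need not be a subset of the identity, so not valid.
(B) □q → ◇q is axiom D, which corresponds to seriality. Every such R is serial — valid.
(C) ◇□q → □q is the dual of axiom 5; it is valid on a frame exactly when R is euclidean. Such an R need not be euclidean, so not valid.
(D) q → □◇q is axiom B, which corresponds to symmetry. Every such R is symmetric — valid.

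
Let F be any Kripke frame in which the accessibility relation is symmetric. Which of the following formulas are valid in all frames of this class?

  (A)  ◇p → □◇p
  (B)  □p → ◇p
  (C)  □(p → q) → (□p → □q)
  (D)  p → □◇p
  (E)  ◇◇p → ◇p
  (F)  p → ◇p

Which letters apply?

C, D

(A) ◇p → □◇p is axiom 5; it is valid on a frame exactly when R is euclidean. Such an R need not be euclidean, so not valid.
(B) □p → ◇p is axiom D; it is valid on a frame exactly when R is serial. Such an R need not be serial, so not valid.
(C) □(p → q) → (□p → □q) is axiom K, valid on every Kripke frame — valid.
(D) axiom B: valid iff R is symmetric. Every such R is symmetric — valid.
(E) ◇◇p → ◇p (the dual of axiom 4) characterises the transitive frames. Such an R need not be transitive — not valid.
(F) p → ◇p is the dual of axiom T, which corresponds to reflexivity. Such an R need not be reflexive — not valid.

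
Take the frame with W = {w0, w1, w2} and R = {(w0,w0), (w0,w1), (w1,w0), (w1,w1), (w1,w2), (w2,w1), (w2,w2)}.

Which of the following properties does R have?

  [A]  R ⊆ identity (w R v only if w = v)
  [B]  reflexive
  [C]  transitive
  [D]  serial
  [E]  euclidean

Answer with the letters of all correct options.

(A) not ⊆ identity: w0 R w1 with w0 ≠ w1.
(B) reflexive: each world relates to itself.
(C) not transitive: w0 R w1 and w1 R w2 but not w0 R w2.
(D) serial: every world has an R-successor.
(E) not euclidean: w1 R w0 and w1 R w2 but not w0 R w2.

B, D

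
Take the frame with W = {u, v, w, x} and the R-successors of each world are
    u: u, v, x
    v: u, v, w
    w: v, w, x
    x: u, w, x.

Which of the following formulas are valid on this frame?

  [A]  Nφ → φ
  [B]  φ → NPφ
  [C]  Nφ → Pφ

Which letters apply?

R is reflexive: each world relates to itself.
R is symmetric: every R-edge is matched by its reverse.
R is serial: every world has an R-successor.
(A) Nφ → φ (axiom T) characterises the reflexive frames. R is reflexive — valid.
(B) φ → NPφ is axiom B; it is valid on a frame exactly when R is symmetric. R is symmetric, so valid.
(C) axiom D: valid iff R is serial. R is serial — valid.

A, B, C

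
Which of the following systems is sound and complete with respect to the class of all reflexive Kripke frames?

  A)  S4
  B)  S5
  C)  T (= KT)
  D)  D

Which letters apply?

(A) S4 is determined by the class of reflexive and transitive frames.
(B) S5 is determined by the class of reflexive, symmetric, and transitive frames.
(C) T (= KT) is determined by exactly this class.
(D) D is determined by the class of serial frames.

C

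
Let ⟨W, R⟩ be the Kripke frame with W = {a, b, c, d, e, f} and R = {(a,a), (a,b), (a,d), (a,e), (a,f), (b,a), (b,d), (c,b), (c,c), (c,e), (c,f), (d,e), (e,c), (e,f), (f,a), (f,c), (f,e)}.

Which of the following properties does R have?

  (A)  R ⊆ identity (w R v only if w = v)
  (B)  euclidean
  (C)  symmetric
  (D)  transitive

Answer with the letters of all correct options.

(A) not ⊆ identity: a R b with a ≠ b.
(B) not euclidean: a R b and a R e but not b R e.
(C) not symmetric: a R d but not d R a.
(D) not transitive: a R e and e R c but not a R c.

none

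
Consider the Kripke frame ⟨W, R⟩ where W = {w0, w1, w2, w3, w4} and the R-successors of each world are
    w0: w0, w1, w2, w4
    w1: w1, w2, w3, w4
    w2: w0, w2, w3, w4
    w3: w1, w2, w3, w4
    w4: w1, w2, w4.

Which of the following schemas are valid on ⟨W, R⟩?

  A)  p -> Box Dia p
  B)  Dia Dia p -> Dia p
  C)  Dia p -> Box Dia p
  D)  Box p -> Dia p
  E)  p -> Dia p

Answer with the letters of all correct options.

D, E

R is reflexive: each world relates to itself.
R is not symmetric: w0 R w1 but not w1 R w0.
R is not transitive: w0 R w1 and w1 R w3 but not w0 R w3.
R is not euclidean: w0 R w1 and w0 R w0 but not w1 R w0.
R is serial: every world has an R-successor.
(A) p -> Box Dia p is axiom B; it is valid on a frame exactly when R is symmetric. R is not symmetric, so not valid.
(B) Dia Dia p -> Dia p (the dual of axiom 4) characterises the transitive frames. R is not transitive — not valid.
(C) Dia p -> Box Dia p is axiom 5, which corresponds to the euclidean property. R is not euclidean — not valid.
(D) Box p -> Dia p (axiom D) characterises the serial frames. R is serial — valid.
(E) p -> Dia p (the dual of axiom T) characterises the reflexive frames. R is reflexive — valid.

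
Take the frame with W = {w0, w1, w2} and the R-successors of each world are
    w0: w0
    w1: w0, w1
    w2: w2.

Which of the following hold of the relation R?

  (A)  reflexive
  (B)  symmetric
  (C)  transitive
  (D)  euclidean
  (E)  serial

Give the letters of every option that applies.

A, C, E

(A) reflexive: each world relates to itself.
(B) not symmetric: w1 R w0 but not w0 R w1.
(C) transitive: R is closed under composition.
(D) not euclidean: w1 R w0 and w1 R w1 but not w0 R w1.
(E) serial: every world has an R-successor.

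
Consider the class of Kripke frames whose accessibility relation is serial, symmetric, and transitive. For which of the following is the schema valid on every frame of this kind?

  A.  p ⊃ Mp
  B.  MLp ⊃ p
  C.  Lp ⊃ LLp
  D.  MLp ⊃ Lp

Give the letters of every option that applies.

A serial symmetric transitive relation is reflexive (take any v with uRv; symmetry gives vRu and transitivity gives uRu), hence an equivalence relation.
(A) p ⊃ Mp (the dual of axiom T) characterises the reflexive frames. Every such R is reflexive — valid.
(B) MLp ⊃ p is the dual of axiom B, which corresponds to symmetry. Every such R is symmetric — valid.
(C) Lp ⊃ LLp is axiom 4; it is valid on a frame exactly when R is transitive. Every such R is transitive, so valid.
(D) MLp ⊃ Lp is the dual of axiom 5; it is valid on a frame exactly when R is euclidean. Every such R is euclidean, so valid.

A, B, C, D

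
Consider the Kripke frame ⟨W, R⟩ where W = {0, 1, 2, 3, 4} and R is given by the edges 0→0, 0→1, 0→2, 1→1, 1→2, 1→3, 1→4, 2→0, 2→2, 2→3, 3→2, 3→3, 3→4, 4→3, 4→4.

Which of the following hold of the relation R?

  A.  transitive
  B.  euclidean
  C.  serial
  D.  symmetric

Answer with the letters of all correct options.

(A) not transitive: 0 R 1 and 1 R 3 but not 0 R 3.
(B) not euclidean: 0 R 1 and 0 R 0 but not 1 R 0.
(C) serial: every world has an R-successor.
(D) not symmetric: 0 R 1 but not 1 R 0.

C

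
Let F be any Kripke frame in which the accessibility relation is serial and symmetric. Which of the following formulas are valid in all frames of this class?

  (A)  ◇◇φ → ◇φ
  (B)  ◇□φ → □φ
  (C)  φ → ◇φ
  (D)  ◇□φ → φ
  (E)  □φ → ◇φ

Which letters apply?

(A) the dual of axiom 4: valid iff R is transitive. Such an R need not be transitive — not valid.
(B) ◇□φ → □φ (the dual of axiom 5) characterises the euclidean frames. Such an R need not be euclidean — not valid.
(C) the dual of axiom T: valid iff R is reflexive. Such an R need not be reflexive — not valid.
(D) the dual of axiom B: valid iff R is symmetric. Every such R is symmetric — valid.
(E) □φ → ◇φ is axiom D, which corresponds to seriality. Every such R is serial — valid.

D, E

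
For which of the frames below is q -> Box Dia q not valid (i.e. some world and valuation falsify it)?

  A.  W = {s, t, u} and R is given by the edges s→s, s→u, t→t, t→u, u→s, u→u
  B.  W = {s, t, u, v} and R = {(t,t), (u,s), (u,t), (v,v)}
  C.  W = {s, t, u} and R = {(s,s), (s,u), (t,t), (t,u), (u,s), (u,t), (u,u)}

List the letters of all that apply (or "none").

The schema q -> Box Dia q is axiom B; it is valid on a frame iff R is symmetric.
(A) R is not symmetric (t R u but not u R t), so the schema fails here.
(B) R is not symmetric (u R s but not s R u), so the schema fails here.
(C) R is symmetric (every R-edge is matched by its reverse), so the schema is valid here.

A, B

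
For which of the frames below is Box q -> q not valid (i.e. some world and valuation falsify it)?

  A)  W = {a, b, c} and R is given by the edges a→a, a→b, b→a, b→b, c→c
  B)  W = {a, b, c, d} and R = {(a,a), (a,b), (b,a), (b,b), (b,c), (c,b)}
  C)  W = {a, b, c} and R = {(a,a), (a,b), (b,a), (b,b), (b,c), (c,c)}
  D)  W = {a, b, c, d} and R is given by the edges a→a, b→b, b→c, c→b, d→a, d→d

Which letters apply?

B, D

The schema Box q -> q is axiom T; it is valid on a frame iff R is reflexive.
(A) R is reflexive (each world relates to itself), so the schema is valid here.
(B) R is not reflexive (not c R c), so the schema fails here.
(C) R is reflexive (each world relates to itself), so the schema is valid here.
(D) R is not reflexive (not c R c), so the schema fails here.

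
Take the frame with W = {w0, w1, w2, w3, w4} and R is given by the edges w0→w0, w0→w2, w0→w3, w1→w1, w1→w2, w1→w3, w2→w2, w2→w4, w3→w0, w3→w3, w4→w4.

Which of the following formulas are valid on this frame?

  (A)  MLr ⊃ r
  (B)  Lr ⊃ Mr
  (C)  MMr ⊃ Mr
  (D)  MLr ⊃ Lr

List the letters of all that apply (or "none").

R is not symmetric: w0 R w2 but not w2 R w0.
R is not transitive: w0 R w2 and w2 R w4 but not w0 R w4.
R is not euclidean: w0 R w2 and w0 R w0 but not w2 R w0.
R is serial: every world has an R-successor.
(A) MLr ⊃ r is the dual of axiom B; it is valid on a frame exactly when R is symmetric. R is not symmetric, so not valid.
(B) axiom D: valid iff R is serial. R is serial — valid.
(C) MMr ⊃ Mr (the dual of axiom 4) characterises the transitive frames. R is not transitive — not valid.
(D) MLr ⊃ Lr is the dual of axiom 5; it is valid on a frame exactly when R is euclidean. R is not euclidean, so not valid.

B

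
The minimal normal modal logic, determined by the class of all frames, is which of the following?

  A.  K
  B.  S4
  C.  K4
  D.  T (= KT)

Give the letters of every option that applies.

(A) K is determined by exactly this class.
(B) S4 is determined by the class of reflexive and transitive frames.
(C) K4 is determined by the class of transitive frames.
(D) T (= KT) is determined by the class of reflexive frames.

A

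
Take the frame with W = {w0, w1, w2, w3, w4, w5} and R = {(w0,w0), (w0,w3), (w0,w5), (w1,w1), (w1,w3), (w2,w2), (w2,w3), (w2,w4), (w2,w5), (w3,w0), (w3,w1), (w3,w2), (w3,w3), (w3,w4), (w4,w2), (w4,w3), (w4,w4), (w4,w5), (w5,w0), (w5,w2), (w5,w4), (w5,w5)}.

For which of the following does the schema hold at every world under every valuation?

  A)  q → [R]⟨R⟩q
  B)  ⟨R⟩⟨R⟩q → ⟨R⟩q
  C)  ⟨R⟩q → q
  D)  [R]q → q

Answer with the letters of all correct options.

A, D

R is reflexive: each world relates to itself.
R is symmetric: every R-edge is matched by its reverse.
R is not transitive: w0 R w3 and w3 R w1 but not w0 R w1.
R is not a subset of the identity: w0 R w3 with w0 ≠ w3.
(A) axiom B: valid iff R is symmetric. R is symmetric — valid.
(B) ⟨R⟩⟨R⟩q → ⟨R⟩q is the dual of axiom 4, which corresponds to transitivity. R is not transitive — not valid.
(C) ⟨R⟩q → q is the converse of T; it holds exactly when R ⊆ identity. Here R ⊄ identity — not valid.
(D) [R]q → q (axiom T) characterises the reflexive frames. R is reflexive — valid.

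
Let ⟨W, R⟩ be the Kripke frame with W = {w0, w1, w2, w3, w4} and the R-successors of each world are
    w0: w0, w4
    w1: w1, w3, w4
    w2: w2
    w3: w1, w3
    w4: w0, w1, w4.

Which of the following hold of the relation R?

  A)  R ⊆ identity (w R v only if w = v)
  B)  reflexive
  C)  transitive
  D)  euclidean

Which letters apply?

B

(A) not ⊆ identity: w0 R w4 with w0 ≠ w4.
(B) reflexive: each world relates to itself.
(C) not transitive: w0 R w4 and w4 R w1 but not w0 R w1.
(D) not euclidean: w1 R w3 and w1 R w4 but not w3 R w4.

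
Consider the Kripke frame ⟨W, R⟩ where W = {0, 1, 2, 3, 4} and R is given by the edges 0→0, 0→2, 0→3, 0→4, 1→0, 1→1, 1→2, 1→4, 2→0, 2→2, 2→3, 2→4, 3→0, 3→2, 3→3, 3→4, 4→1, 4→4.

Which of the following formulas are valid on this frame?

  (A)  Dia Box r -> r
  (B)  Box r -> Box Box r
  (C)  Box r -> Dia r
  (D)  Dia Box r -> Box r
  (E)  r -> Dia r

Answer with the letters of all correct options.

R is reflexive: each world relates to itself.
R is not symmetric: 0 R 4 but not 4 R 0.
R is not transitive: 0 R 4 and 4 R 1 but not 0 R 1.
R is not euclidean: 0 R 4 and 0 R 0 but not 4 R 0.
R is serial: every world has an R-successor.
(A) Dia Box r -> r is the dual of axiom B, which corresponds to symmetry. R is not symmetric — not valid.
(B) axiom 4: valid iff R is transitive. R is not transitive — not valid.
(C) Box r -> Dia r is axiom D, which corresponds to seriality. R is serial — valid.
(D) Dia Box r -> Box r is the dual of axiom 5; it is valid on a frame exactly when R is euclidean. R is not euclidean, so not valid.
(E) the dual of axiom T: valid iff R is reflexive. R is reflexive — valid.

C, E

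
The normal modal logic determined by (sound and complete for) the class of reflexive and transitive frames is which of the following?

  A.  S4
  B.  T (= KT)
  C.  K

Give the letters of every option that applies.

(A) S4 is determined by exactly this class.
(B) T (= KT) is determined by the class of reflexive frames.
(C) K is determined by the class of arbitrary frames.

A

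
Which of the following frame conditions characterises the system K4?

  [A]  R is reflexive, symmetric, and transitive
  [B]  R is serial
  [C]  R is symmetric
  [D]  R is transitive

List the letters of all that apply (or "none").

(A) this class determines S5, not K4.
(B) this class determines D, not K4.
(C) this class determines KB, not K4.
(D) K4 is sound and complete for exactly this class.

D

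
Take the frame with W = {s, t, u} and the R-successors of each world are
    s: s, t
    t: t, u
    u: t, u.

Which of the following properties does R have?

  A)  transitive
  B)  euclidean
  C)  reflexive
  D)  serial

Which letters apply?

C, D

(A) not transitive: s R t and t R u but not s R u.
(B) not euclidean: s R t and s R s but not t R s.
(C) reflexive: each world relates to itself.
(D) serial: every world has an R-successor.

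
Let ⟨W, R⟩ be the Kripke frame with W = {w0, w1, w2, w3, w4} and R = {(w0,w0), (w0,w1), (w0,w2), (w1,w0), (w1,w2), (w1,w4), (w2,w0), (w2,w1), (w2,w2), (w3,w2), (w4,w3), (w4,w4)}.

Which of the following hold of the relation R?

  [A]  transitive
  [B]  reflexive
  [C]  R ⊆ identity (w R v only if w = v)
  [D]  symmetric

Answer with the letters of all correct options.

none

(A) not transitive: w0 R w1 and w1 R w4 but not w0 R w4.
(B) not reflexive: not w1 R w1.
(C) not ⊆ identity: w0 R w1 with w0 ≠ w1.
(D) not symmetric: w1 R w4 but not w4 R w1.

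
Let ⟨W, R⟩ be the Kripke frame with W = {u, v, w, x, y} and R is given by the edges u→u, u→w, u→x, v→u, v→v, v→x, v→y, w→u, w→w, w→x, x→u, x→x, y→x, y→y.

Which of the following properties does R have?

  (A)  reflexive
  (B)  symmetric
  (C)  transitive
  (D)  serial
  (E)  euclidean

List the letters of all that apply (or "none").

(A) reflexive: each world relates to itself.
(B) not symmetric: v R u but not u R v.
(C) not transitive: v R u and u R w but not v R w.
(D) serial: every world has an R-successor.
(E) not euclidean: u R x and u R w but not x R w.

A, D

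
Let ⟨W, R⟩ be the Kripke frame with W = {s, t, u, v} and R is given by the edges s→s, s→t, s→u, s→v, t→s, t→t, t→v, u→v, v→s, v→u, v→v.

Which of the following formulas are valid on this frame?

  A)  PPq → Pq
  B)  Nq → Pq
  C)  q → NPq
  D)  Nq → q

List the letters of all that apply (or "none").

R is not reflexive: not u R u.
R is not symmetric: s R u but not u R s.
R is not transitive: t R s and s R u but not t R u.
R is serial: every world has an R-successor.
(A) the dual of axiom 4: valid iff R is transitive. R is not transitive — not valid.
(B) Nq → Pq (axiom D) characterises the serial frames. R is serial — valid.
(C) q → NPq is axiom B, which corresponds to symmetry. R is not symmetric — not valid.
(D) Nq → q (axiom T) characterises the reflexive frames. R is not reflexive — not valid.

B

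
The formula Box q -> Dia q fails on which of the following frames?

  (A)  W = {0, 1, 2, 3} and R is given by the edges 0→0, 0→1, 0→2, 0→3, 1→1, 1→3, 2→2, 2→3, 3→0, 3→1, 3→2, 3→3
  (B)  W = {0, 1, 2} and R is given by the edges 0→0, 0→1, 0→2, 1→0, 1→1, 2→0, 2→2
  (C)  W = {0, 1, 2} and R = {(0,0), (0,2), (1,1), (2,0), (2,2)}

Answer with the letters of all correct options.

The schema Box q -> Dia q is axiom D; it is valid on a frame iff R is serial.
(A) R is serial (every world has an R-successor), so the schema is valid here.
(B) R is serial (every world has an R-successor), so the schema is valid here.
(C) R is serial (every world has an R-successor), so the schema is valid here.

none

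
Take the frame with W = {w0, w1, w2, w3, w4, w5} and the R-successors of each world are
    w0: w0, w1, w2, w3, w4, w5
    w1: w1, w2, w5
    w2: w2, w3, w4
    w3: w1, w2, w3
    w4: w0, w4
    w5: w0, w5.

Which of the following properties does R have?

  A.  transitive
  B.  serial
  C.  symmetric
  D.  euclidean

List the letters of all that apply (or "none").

(A) not transitive: w1 R w2 and w2 R w3 but not w1 R w3.
(B) serial: every world has an R-successor.
(C) not symmetric: w0 R w1 but not w1 R w0.
(D) not euclidean: w0 R w1 and w0 R w0 but not w1 R w0.

B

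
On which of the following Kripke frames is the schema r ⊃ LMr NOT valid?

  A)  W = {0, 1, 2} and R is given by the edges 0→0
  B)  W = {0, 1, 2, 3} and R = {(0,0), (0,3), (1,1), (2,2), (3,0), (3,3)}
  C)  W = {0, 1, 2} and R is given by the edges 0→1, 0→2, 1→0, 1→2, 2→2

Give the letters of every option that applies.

The schema r ⊃ LMr is axiom B; it is valid on a frame iff R is symmetric.
(A) R is symmetric (every R-edge is matched by its reverse), so the schema is valid here.
(B) R is symmetric (every R-edge is matched by its reverse), so the schema is valid here.
(C) R is not symmetric (0 R 2 but not 2 R 0), so the schema fails here.

C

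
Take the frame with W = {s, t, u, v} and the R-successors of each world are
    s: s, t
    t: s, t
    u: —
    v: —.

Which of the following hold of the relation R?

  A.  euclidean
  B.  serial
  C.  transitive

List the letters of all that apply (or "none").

(A) euclidean: any two R-successors of the same world are R-related.
(B) not serial: u has no R-successor.
(C) transitive: R is closed under composition.

A, C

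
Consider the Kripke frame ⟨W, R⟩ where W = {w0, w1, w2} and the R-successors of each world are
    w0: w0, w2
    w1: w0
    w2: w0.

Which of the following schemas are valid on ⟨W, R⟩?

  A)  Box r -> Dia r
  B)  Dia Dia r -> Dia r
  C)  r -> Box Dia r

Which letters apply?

A

R is not symmetric: w1 R w0 but not w0 R w1.
R is not transitive: w1 R w0 and w0 R w2 but not w1 R w2.
R is serial: every world has an R-successor.
(A) axiom D: valid iff R is serial. R is serial — valid.
(B) the dual of axiom 4: valid iff R is transitive. R is not transitive — not valid.
(C) r -> Box Dia r (axiom B) characterises the symmetric frames. R is not symmetric — not valid.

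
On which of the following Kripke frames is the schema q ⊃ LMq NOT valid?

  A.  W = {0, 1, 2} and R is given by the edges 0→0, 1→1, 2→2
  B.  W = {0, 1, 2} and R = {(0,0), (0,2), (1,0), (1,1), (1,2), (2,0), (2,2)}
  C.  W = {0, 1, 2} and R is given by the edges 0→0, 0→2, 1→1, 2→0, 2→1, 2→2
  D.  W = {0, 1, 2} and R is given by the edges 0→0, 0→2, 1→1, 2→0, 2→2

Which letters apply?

The schema q ⊃ LMq is axiom B; it is valid on a frame iff R is symmetric.
(A) R is symmetric (every R-edge is matched by its reverse), so the schema is valid here.
(B) R is not symmetric (1 R 0 but not 0 R 1), so the schema fails here.
(C) R is not symmetric (2 R 1 but not 1 R 2), so the schema fails here.
(D) R is symmetric (every R-edge is matched by its reverse), so the schema is valid here.

B, C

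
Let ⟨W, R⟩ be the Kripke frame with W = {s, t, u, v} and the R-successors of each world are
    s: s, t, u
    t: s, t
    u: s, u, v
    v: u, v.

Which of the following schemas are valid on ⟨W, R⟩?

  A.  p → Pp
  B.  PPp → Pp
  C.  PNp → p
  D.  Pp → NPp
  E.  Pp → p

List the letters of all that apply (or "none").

R is reflexive: each world relates to itself.
R is symmetric: every R-edge is matched by its reverse.
R is not transitive: s R u and u R v but not s R v.
R is not euclidean: s R t and s R u but not t R u.
R is not a subset of the identity: s R t with s ≠ t.
(A) the dual of axiom T: valid iff R is reflexive. R is reflexive — valid.
(B) PPp → Pp (the dual of axiom 4) characterises the transitive frames. R is not transitive — not valid.
(C) PNp → p (the dual of axiom B) characterises the symmetric frames. R is symmetric — valid.
(D) axiom 5: valid iff R is euclidean. R is not euclidean — not valid.
(E) Pp → p is the converse of T; it holds exactly when R ⊆ identity. Here R ⊄ identity — not valid.

A, C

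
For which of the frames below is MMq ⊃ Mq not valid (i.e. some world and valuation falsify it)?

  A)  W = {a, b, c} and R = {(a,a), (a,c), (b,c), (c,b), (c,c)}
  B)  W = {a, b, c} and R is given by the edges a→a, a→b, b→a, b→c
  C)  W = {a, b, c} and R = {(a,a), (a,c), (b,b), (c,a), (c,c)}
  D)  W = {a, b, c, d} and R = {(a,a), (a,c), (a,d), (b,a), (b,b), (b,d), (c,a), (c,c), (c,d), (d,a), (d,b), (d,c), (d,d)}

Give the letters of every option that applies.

The schema MMq ⊃ Mq is the dual of axiom 4; it is valid on a frame iff R is transitive.
(A) R is not transitive (a R c and c R b but not a R b), so the schema fails here.
(B) R is not transitive (a R b and b R c but not a R c), so the schema fails here.
(C) R is transitive (R is closed under composition), so the schema is valid here.
(D) R is not transitive (a R d and d R b but not a R b), so the schema fails here.

A, B, D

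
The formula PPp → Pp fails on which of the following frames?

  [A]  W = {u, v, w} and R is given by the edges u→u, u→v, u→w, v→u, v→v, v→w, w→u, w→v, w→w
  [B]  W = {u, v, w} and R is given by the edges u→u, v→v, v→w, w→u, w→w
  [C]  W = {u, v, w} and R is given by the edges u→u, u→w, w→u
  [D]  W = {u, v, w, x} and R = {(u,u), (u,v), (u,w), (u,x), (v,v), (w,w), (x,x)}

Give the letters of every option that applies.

The schema PPp → Pp is the dual of axiom 4; it is valid on a frame iff R is transitive.
(A) R is transitive (R is closed under composition), so the schema is valid here.
(B) R is not transitive (v R w and w R u but not v R u), so the schema fails here.
(C) R is not transitive (w R u and u R w but not w R w), so the schema fails here.
(D) R is transitive (R is closed under composition), so the schema is valid here.

B, C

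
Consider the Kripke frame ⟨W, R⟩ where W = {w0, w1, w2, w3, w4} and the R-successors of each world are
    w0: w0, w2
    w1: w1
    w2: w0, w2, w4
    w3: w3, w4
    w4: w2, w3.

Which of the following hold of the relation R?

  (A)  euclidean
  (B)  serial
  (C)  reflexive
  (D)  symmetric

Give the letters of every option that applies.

(A) not euclidean: w2 R w0 and w2 R w4 but not w0 R w4.
(B) serial: every world has an R-successor.
(C) not reflexive: not w4 R w4.
(D) symmetric: every R-edge is matched by its reverse.

B, D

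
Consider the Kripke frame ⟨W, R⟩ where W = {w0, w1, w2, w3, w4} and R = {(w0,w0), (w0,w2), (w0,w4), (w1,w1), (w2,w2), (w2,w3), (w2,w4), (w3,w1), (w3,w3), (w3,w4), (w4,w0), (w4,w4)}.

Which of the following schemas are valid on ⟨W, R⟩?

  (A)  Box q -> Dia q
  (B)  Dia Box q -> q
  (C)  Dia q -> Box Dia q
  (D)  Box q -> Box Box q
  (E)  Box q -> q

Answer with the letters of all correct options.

A, E

R is reflexive: each world relates to itself.
R is not symmetric: w0 R w2 but not w2 R w0.
R is not transitive: w0 R w2 and w2 R w3 but not w0 R w3.
R is not euclidean: w0 R w2 and w0 R w0 but not w2 R w0.
R is serial: every world has an R-successor.
(A) Box q -> Dia q is axiom D, which corresponds to seriality. R is serial — valid.
(B) Dia Box q -> q (the dual of axiom B) characterises the symmetric frames. R is not symmetric — not valid.
(C) Dia q -> Box Dia q is axiom 5, which corresponds to the euclidean property. R is not euclidean — not valid.
(D) Box q -> Box Box q is axiom 4, which corresponds to transitivity. R is not transitive — not valid.
(E) Box q -> q is axiom T; it is valid on a frame exactly when R is reflexive. R is reflexive, so valid.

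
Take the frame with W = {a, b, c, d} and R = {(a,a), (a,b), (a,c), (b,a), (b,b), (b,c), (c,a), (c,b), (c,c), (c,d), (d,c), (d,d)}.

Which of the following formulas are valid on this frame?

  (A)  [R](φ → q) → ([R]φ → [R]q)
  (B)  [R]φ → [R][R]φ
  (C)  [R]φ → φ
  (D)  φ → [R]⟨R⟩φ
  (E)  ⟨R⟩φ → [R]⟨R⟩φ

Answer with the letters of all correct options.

A, C, D

R is reflexive: each world relates to itself.
R is symmetric: every R-edge is matched by its reverse.
R is not transitive: a R c and c R d but not a R d.
R is not euclidean: c R a and c R d but not a R d.
(A) [R](φ → q) → ([R]φ → [R]q) is the K axiom; it holds on all frames — valid.
(B) axiom 4: valid iff R is transitive. R is not transitive — not valid.
(C) axiom T: valid iff R is reflexive. R is reflexive — valid.
(D) φ → [R]⟨R⟩φ is axiom B, which corresponds to symmetry. R is symmetric — valid.
(E) ⟨R⟩φ → [R]⟨R⟩φ is axiom 5, which corresponds to the euclidean property. R is not euclidean — not valid.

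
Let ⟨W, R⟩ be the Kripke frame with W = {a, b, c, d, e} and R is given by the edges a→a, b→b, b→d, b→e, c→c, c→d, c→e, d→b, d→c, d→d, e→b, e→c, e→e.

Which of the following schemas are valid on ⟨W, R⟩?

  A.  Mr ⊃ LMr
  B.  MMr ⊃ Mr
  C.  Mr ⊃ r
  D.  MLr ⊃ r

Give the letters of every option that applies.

D

R is symmetric: every R-edge is matched by its reverse.
R is not transitive: b R d and d R c but not b R c.
R is not euclidean: b R d and b R e but not d R e.
R is not a subset of the identity: b R d with b ≠ d.
(A) Mr ⊃ LMr (axiom 5) characterises the euclidean frames. R is not euclidean — not valid.
(B) MMr ⊃ Mr (the dual of axiom 4) characterises the transitive frames. R is not transitive — not valid.
(C) Mr ⊃ r (the converse of T) corresponds to R being a subset of the identity. Here R ⊄ identity, so not valid.
(D) MLr ⊃ r is the dual of axiom B; it is valid on a frame exactly when R is symmetric. R is symmetric, so valid.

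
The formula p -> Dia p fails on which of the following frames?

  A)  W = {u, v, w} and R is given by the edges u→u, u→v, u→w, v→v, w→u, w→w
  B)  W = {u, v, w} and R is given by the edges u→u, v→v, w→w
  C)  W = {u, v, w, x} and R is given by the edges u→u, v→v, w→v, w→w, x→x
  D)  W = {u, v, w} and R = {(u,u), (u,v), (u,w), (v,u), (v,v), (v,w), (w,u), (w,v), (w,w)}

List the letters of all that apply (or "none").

The schema p -> Dia p is the dual of axiom T; it is valid on a frame iff R is reflexive.
(A) R is reflexive (each world relates to itself), so the schema is valid here.
(B) R is reflexive (each world relates to itself), so the schema is valid here.
(C) R is reflexive (each world relates to itself), so the schema is valid here.
(D) R is reflexive (each world relates to itself), so the schema is valid here.

none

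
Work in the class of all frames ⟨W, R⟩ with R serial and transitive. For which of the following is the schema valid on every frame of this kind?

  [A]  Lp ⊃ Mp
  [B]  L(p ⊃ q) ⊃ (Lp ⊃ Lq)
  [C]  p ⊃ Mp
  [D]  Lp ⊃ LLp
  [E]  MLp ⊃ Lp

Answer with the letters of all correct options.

A, B, D

(A) Lp ⊃ Mp (axiom D) characterises the serial frames. Every such R is serial — valid.
(B) this is just K, valid on every normal frame.
(C) p ⊃ Mp is the dual of axiom T, which corresponds to reflexivity. Such an R need not be reflexive — not valid.
(D) Lp ⊃ LLp is axiom 4; it is valid on a frame exactly when R is transitive. Every such R is transitive, so valid.
(E) the dual of axiom 5: valid iff R is euclidean. Such an R need not be euclidean — not valid.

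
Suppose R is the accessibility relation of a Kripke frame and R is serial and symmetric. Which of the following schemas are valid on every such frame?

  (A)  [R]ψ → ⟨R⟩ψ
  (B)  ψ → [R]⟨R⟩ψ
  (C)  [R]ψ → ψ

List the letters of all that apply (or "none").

A, B

(A) [R]ψ → ⟨R⟩ψ (axiom D) characterises the serial frames. Every such R is serial — valid.
(B) axiom B: valid iff R is symmetric. Every such R is symmetric — valid.
(C) [R]ψ → ψ is axiom T; it is valid on a frame exactly when R is reflexive. Such an R need not be reflexive, so not valid.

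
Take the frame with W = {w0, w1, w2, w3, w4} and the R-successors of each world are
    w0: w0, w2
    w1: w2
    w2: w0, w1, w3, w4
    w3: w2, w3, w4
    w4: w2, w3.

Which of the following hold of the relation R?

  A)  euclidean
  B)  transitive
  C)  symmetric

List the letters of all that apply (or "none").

C

(A) not euclidean: w2 R w0 and w2 R w1 but not w0 R w1.
(B) not transitive: w0 R w2 and w2 R w1 but not w0 R w1.
(C) symmetric: every R-edge is matched by its reverse.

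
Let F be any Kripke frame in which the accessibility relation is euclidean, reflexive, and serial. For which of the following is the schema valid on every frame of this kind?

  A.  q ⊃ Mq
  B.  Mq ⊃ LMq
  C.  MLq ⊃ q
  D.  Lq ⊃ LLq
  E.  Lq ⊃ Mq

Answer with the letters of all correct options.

A relation that is euclidean, reflexive, and serial is also symmetric and transitive.
(A) q ⊃ Mq is the dual of axiom T, which corresponds to reflexivity. Every such R is reflexive — valid.
(B) Mq ⊃ LMq (axiom 5) characterises the euclidean frames. Every such R is euclidean — valid.
(C) the dual of axiom B: valid iff R is symmetric. Every such R is symmetric — valid.
(D) Lq ⊃ LLq (axiom 4) characterises the transitive frames. Every such R is transitive — valid.
(E) Lq ⊃ Mq (axiom D) characterises the serial frames. Every such R is serial — valid.

A, B, C, D, E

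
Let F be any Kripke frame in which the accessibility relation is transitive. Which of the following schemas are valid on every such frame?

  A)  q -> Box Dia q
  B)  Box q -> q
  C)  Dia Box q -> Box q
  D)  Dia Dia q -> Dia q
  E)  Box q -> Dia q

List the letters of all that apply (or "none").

D

(A) axiom B: valid iff R is symmetric. Such an R need not be symmetric — not valid.
(B) axiom T: valid iff R is reflexive. Such an R need not be reflexive — not valid.
(C) Dia Box q -> Box q (the dual of axiom 5) characterises the euclidean frames. Such an R need not be euclidean — not valid.
(D) the dual of axiom 4: valid iff R is transitive. Every such R is transitive — valid.
(E) axiom D: valid iff R is serial. Such an R need not be serial — not valid.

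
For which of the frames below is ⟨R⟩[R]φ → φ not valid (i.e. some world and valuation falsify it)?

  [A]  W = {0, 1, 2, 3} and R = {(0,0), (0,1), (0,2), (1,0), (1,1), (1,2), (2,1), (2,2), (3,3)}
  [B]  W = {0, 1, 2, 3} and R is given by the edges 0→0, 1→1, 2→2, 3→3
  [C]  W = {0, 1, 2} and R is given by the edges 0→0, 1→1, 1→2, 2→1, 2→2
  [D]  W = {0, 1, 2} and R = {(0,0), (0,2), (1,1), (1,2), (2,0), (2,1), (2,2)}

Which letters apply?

The schema ⟨R⟩[R]φ → φ is the dual of axiom B; it is valid on a frame iff R is symmetric.
(A) R is not symmetric (0 R 2 but not 2 R 0), so the schema fails here.
(B) R is symmetric (every R-edge is matched by its reverse), so the schema is valid here.
(C) R is symmetric (every R-edge is matched by its reverse), so the schema is valid here.
(D) R is symmetric (every R-edge is matched by its reverse), so the schema is valid here.

A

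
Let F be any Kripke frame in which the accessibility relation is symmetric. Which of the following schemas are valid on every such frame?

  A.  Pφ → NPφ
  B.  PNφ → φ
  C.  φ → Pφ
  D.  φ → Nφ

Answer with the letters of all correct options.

B

(A) Pφ → NPφ is axiom 5; it is valid on a frame exactly when R is euclidean. Such an R need not be euclidean, so not valid.
(B) PNφ → φ is the dual of axiom B; it is valid on a frame exactly when R is symmetric. Every such R is symmetric, so valid.
(C) φ → Pφ (the dual of axiom T) characterises the reflexive frames. Such an R need not be reflexive — not valid.
(D) φ → Nφ is valid only on frames where every R-edge is a self-loop. Such an R need not be a subset of the identity — not valid.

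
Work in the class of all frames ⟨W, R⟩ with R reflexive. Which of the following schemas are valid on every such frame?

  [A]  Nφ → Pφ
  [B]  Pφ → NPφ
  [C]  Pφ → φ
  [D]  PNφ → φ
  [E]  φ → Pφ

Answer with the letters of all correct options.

A, E

A reflexive relation is serial.
(A) Nφ → Pφ is axiom D, which corresponds to seriality. Every such R is serial — valid.
(B) Pφ → NPφ is axiom 5; it is valid on a frame exactly when R is euclidean. Such an R need not be euclidean, so not valid.
(C) Pφ → φ (the converse of T) corresponds to R being a subset of the identity. Such an R need not be a subset of the identity, so not valid.
(D) the dual of axiom B: valid iff R is symmetric. Such an R need not be symmetric — not valid.
(E) the dual of axiom T: valid iff R is reflexive. Every such R is reflexive — valid.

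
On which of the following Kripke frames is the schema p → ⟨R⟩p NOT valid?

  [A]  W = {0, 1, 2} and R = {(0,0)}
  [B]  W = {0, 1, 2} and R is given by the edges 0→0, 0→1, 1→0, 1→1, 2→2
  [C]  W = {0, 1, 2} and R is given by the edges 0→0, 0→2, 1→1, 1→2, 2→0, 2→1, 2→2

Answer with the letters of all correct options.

A

The schema p → ⟨R⟩p is the dual of axiom T; it is valid on a frame iff R is reflexive.
(A) R is not reflexive (not 1 R 1), so the schema fails here.
(B) R is reflexive (each world relates to itself), so the schema is valid here.
(C) R is reflexive (each world relates to itself), so the schema is valid here.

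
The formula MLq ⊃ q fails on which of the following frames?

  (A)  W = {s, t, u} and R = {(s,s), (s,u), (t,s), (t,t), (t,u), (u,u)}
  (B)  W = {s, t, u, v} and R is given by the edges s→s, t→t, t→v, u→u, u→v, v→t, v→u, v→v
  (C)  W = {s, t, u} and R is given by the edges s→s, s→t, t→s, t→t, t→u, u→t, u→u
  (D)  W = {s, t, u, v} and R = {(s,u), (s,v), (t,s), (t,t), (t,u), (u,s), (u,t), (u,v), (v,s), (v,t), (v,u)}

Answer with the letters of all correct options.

The schema MLq ⊃ q is the dual of axiom B; it is valid on a frame iff R is symmetric.
(A) R is not symmetric (s R u but not u R s), so the schema fails here.
(B) R is symmetric (every R-edge is matched by its reverse), so the schema is valid here.
(C) R is symmetric (every R-edge is matched by its reverse), so the schema is valid here.
(D) R is not symmetric (t R s but not s R t), so the schema fails here.

A, D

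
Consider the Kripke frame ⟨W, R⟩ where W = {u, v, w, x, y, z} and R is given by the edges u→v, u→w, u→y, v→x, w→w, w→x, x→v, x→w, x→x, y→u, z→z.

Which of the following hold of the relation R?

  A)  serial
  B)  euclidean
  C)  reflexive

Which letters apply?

(A) serial: every world has an R-successor.
(B) not euclidean: u R v and u R w but not v R w.
(C) not reflexive: not u R u.

A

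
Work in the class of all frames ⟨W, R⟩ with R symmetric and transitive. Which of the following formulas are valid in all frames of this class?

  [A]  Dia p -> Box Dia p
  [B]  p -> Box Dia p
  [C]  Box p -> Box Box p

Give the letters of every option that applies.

A, B, C

A symmetric transitive relation is euclidean (uRv and uRw give vRu by symmetry, then vRw by transitivity).
(A) Dia p -> Box Dia p (axiom 5) characterises the euclidean frames. Every such R is euclidean — valid.
(B) axiom B: valid iff R is symmetric. Every such R is symmetric — valid.
(C) axiom 4: valid iff R is transitive. Every such R is transitive — valid.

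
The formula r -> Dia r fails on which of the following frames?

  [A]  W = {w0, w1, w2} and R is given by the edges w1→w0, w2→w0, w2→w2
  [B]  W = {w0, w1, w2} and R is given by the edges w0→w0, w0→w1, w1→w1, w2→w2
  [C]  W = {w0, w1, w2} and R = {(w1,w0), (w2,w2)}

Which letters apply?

The schema r -> Dia r is the dual of axiom T; it is valid on a frame iff R is reflexive.
(A) R is not reflexive (not w0 R w0), so the schema fails here.
(B) R is reflexive (each world relates to itself), so the schema is valid here.
(C) R is not reflexive (not w0 R w0), so the schema fails here.

A, C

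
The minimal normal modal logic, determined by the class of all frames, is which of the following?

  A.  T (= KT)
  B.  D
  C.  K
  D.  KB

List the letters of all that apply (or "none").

(A) T (= KT) is determined by the class of reflexive frames.
(B) D is determined by the class of serial frames.
(C) K is determined by exactly this class.
(D) KB is determined by the class of symmetric frames.

C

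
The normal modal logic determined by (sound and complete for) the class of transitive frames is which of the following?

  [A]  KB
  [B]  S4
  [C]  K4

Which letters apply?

C

(A) KB is determined by the class of symmetric frames.
(B) S4 is determined by the class of reflexive and transitive frames.
(C) K4 is determined by exactly this class.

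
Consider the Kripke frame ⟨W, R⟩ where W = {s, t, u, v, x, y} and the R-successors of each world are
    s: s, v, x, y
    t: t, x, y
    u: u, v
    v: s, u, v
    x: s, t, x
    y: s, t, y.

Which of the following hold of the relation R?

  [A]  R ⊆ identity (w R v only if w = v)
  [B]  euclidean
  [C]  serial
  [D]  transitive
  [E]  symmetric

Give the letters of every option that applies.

C, E

(A) not ⊆ identity: s R v with s ≠ v.
(B) not euclidean: s R v and s R x but not v R x.
(C) serial: every world has an R-successor.
(D) not transitive: s R v and v R u but not s R u.
(E) symmetric: every R-edge is matched by its reverse.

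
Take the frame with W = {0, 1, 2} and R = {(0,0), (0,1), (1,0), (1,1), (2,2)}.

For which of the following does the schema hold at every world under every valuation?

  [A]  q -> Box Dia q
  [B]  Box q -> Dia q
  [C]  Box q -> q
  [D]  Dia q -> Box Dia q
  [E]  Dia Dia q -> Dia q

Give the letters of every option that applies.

A, B, C, D, E

R is reflexive: each world relates to itself.
R is symmetric: every R-edge is matched by its reverse.
R is transitive: R is closed under composition.
R is euclidean: any two R-successors of the same world are R-related.
R is serial: every world has an R-successor.
(A) q -> Box Dia q is axiom B, which corresponds to symmetry. R is symmetric — valid.
(B) Box q -> Dia q is axiom D; it is valid on a frame exactly when R is serial. R is serial, so valid.
(C) Box q -> q is axiom T; it is valid on a frame exactly when R is reflexive. R is reflexive, so valid.
(D) Dia q -> Box Dia q is axiom 5; it is valid on a frame exactly when R is euclidean. R is euclidean, so valid.
(E) the dual of axiom 4: valid iff R is transitive. R is transitive — valid.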